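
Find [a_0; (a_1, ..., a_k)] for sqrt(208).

Write x_i = (sqrt(208) + m_i)/d_i with (m_0, d_0) = (0, 1). a_0 = floor(sqrt(208)) = 14, since 14^2 = 196 <= 208 < 225 = 15^2.
Iterate m_{i+1} = d_i*a_i - m_i, d_{i+1} = (208 - m_{i+1}^2)/d_i, a_{i+1} = floor((a_0 + m_{i+1})/d_{i+1}):
  m_1 = 1*14 - 0 = 14, d_1 = (208 - 14^2)/1 = 12/1 = 12, a_1 = floor((14 + 14)/12) = 2.
  m_2 = 12*2 - 14 = 10, d_2 = (208 - 10^2)/12 = 108/12 = 9, a_2 = floor((14 + 10)/9) = 2.
  m_3 = 9*2 - 10 = 8, d_3 = (208 - 8^2)/9 = 144/9 = 16, a_3 = floor((14 + 8)/16) = 1.
  m_4 = 16*1 - 8 = 8, d_4 = (208 - 8^2)/16 = 144/16 = 9, a_4 = floor((14 + 8)/9) = 2.
  m_5 = 9*2 - 8 = 10, d_5 = (208 - 10^2)/9 = 108/9 = 12, a_5 = floor((14 + 10)/12) = 2.
  m_6 = 12*2 - 10 = 14, d_6 = (208 - 14^2)/12 = 12/12 = 1, a_6 = floor((14 + 14)/1) = 28.
  m_7 = 1*28 - 14 = 14, d_7 = (208 - 14^2)/1 = 12/1 = 12: (m_7, d_7) = (m_1, d_1) = (14, 12), so from here the quotients repeat a_1, ..., a_6; the period length is 6.
Hence the expansion of sqrt(208) is a_0 = 14 followed by the repeating block 2, 2, 1, 2, 2, 28 (period 6).

[14; (2, 2, 1, 2, 2, 28)]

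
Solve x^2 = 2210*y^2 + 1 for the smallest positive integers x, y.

First expand sqrt(2210) as a continued fraction. With x_i = (sqrt(2210) + m_i)/d_i and (m_0, d_0) = (0, 1): a_0 = floor(sqrt(2210)) = 47, since 47^2 = 2209 <= 2210 < 2304 = 48^2.
Iterate m_{i+1} = d_i*a_i - m_i, d_{i+1} = (2210 - m_{i+1}^2)/d_i, a_{i+1} = floor((a_0 + m_{i+1})/d_{i+1}):
  m_1 = 1*47 - 0 = 47, d_1 = (2210 - 47^2)/1 = 1/1 = 1, a_1 = floor((47 + 47)/1) = 94.
  m_2 = 1*94 - 47 = 47, d_2 = (2210 - 47^2)/1 = 1/1 = 1: (m_2, d_2) = (m_1, d_1) = (47, 1), so from here the quotient a_1 repeats; the period length is 1.
So sqrt(2210) = [47; (94)] with period length k = 1.
k is odd, so (p_{k-1}, q_{k-1}) only solves x^2 - 2210y^2 = -1 and the fundamental solution of x^2 - 2210y^2 = 1 is (p_{2k-1}, q_{2k-1}) = (p_1, q_1); compute convergents through index 1, running through the period twice.
Convergents (p_i = a_i*p_{i-1} + p_{i-2}, q_i = a_i*q_{i-1} + q_{i-2} with p_{-2}=0, p_{-1}=1, q_{-2}=1, q_{-1}=0):
  i=0: a_0=47, p_0 = 47*1 + 0 = 47, q_0 = 47*0 + 1 = 1.
  i=1: a_1=94, p_1 = 94*47 + 1 = 4419, q_1 = 94*1 + 0 = 94.
Indeed p_0^2 - 2210*q_0^2 = 2209 - 2210 = -1, not +1.
Check: 4419^2 - 2210*94^2 = 19527561 - 19527560 = 1, so (x, y) = (4419, 94) solves the equation, and by the theorem it is the least positive solution.

(x, y) = (4419, 94)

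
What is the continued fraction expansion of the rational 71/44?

[1; 1, 1, 1, 1, 2, 3]

Run the Euclidean algorithm on 71 and 44; the successive quotients are the partial quotients a_0, a_1, ... (each step inverts the fractional part left over by the previous one):
  71 = 1*44 + 27, so a_0 = 1.
  44 = 1*27 + 17, so a_1 = 1.
  27 = 1*17 + 10, so a_2 = 1.
  17 = 1*10 + 7, so a_3 = 1.
  10 = 1*7 + 3, so a_4 = 1.
  7 = 2*3 + 1, so a_5 = 2.
  3 = 3*1 + 0, so a_6 = 3.
The remainder reaches 0 after 7 divisions, so the expansion has 7 partial quotients, read off in order.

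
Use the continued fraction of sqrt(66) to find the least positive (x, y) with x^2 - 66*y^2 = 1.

(x, y) = (65, 8)

First expand sqrt(66) as a continued fraction. With x_i = (sqrt(66) + m_i)/d_i and (m_0, d_0) = (0, 1): a_0 = floor(sqrt(66)) = 8, since 8^2 = 64 <= 66 < 81 = 9^2.
Iterate m_{i+1} = d_i*a_i - m_i, d_{i+1} = (66 - m_{i+1}^2)/d_i, a_{i+1} = floor((a_0 + m_{i+1})/d_{i+1}):
  m_1 = 1*8 - 0 = 8, d_1 = (66 - 8^2)/1 = 2/1 = 2, a_1 = floor((8 + 8)/2) = 8.
  m_2 = 2*8 - 8 = 8, d_2 = (66 - 8^2)/2 = 2/2 = 1, a_2 = floor((8 + 8)/1) = 16.
  m_3 = 1*16 - 8 = 8, d_3 = (66 - 8^2)/1 = 2/1 = 2: (m_3, d_3) = (m_1, d_1) = (8, 2), so from here the quotients repeat a_1, a_2; the period length is 2.
So sqrt(66) = [8; (8, 16)] with period length k = 2.
k is even, so the fundamental solution of x^2 - 66y^2 = 1 is (p_{k-1}, q_{k-1}) = (p_1, q_1); compute convergents through index 1.
Convergents (p_i = a_i*p_{i-1} + p_{i-2}, q_i = a_i*q_{i-1} + q_{i-2} with p_{-2}=0, p_{-1}=1, q_{-2}=1, q_{-1}=0):
  i=0: a_0=8, p_0 = 8*1 + 0 = 8, q_0 = 8*0 + 1 = 1.
  i=1: a_1=8, p_1 = 8*8 + 1 = 65, q_1 = 8*1 + 0 = 8.
Check: 65^2 - 66*8^2 = 4225 - 4224 = 1, so (x, y) = (65, 8) solves the equation, and by the theorem it is the least positive solution.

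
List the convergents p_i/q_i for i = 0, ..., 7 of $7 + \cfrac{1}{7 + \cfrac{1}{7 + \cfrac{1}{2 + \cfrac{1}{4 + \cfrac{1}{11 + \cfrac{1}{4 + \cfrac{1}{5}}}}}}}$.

7/1, 50/7, 357/50, 764/107, 3413/478, 38307/5365, 156641/21938, 821512/115055

Using the convergent recurrence p_i = a_i*p_{i-1} + p_{i-2}, q_i = a_i*q_{i-1} + q_{i-2} with p_{-2}=0, p_{-1}=1, q_{-2}=1, q_{-1}=0:
  i=0: a_0=7, p_0 = 7*1 + 0 = 7, q_0 = 7*0 + 1 = 1.
  i=1: a_1=7, p_1 = 7*7 + 1 = 50, q_1 = 7*1 + 0 = 7.
  i=2: a_2=7, p_2 = 7*50 + 7 = 357, q_2 = 7*7 + 1 = 50.
  i=3: a_3=2, p_3 = 2*357 + 50 = 764, q_3 = 2*50 + 7 = 107.
  i=4: a_4=4, p_4 = 4*764 + 357 = 3413, q_4 = 4*107 + 50 = 478.
  i=5: a_5=11, p_5 = 11*3413 + 764 = 38307, q_5 = 11*478 + 107 = 5365.
  i=6: a_6=4, p_6 = 4*38307 + 3413 = 156641, q_6 = 4*5365 + 478 = 21938.
  i=7: a_7=5, p_7 = 5*156641 + 38307 = 821512, q_7 = 5*21938 + 5365 = 115055.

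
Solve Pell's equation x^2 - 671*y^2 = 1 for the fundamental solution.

(x, y) = (58620, 2263)

First expand sqrt(671) as a continued fraction. With x_i = (sqrt(671) + m_i)/d_i and (m_0, d_0) = (0, 1): a_0 = floor(sqrt(671)) = 25, since 25^2 = 625 <= 671 < 676 = 26^2.
Iterate m_{i+1} = d_i*a_i - m_i, d_{i+1} = (671 - m_{i+1}^2)/d_i, a_{i+1} = floor((a_0 + m_{i+1})/d_{i+1}):
  m_1 = 1*25 - 0 = 25, d_1 = (671 - 25^2)/1 = 46/1 = 46, a_1 = floor((25 + 25)/46) = 1.
  m_2 = 46*1 - 25 = 21, d_2 = (671 - 21^2)/46 = 230/46 = 5, a_2 = floor((25 + 21)/5) = 9.
  m_3 = 5*9 - 21 = 24, d_3 = (671 - 24^2)/5 = 95/5 = 19, a_3 = floor((25 + 24)/19) = 2.
  m_4 = 19*2 - 24 = 14, d_4 = (671 - 14^2)/19 = 475/19 = 25, a_4 = floor((25 + 14)/25) = 1.
  m_5 = 25*1 - 14 = 11, d_5 = (671 - 11^2)/25 = 550/25 = 22, a_5 = floor((25 + 11)/22) = 1.
  m_6 = 22*1 - 11 = 11, d_6 = (671 - 11^2)/22 = 550/22 = 25, a_6 = floor((25 + 11)/25) = 1.
  m_7 = 25*1 - 11 = 14, d_7 = (671 - 14^2)/25 = 475/25 = 19, a_7 = floor((25 + 14)/19) = 2.
  m_8 = 19*2 - 14 = 24, d_8 = (671 - 24^2)/19 = 95/19 = 5, a_8 = floor((25 + 24)/5) = 9.
  m_9 = 5*9 - 24 = 21, d_9 = (671 - 21^2)/5 = 230/5 = 46, a_9 = floor((25 + 21)/46) = 1.
  m_10 = 46*1 - 21 = 25, d_10 = (671 - 25^2)/46 = 46/46 = 1, a_10 = floor((25 + 25)/1) = 50.
  m_11 = 1*50 - 25 = 25, d_11 = (671 - 25^2)/1 = 46/1 = 46: (m_11, d_11) = (m_1, d_1) = (25, 46), so from here the quotients repeat a_1, ..., a_10; the period length is 10.
So sqrt(671) = [25; (1, 9, 2, 1, 1, 1, 2, 9, 1, 50)] with period length k = 10.
k is even, so the fundamental solution of x^2 - 671y^2 = 1 is (p_{k-1}, q_{k-1}) = (p_9, q_9); compute convergents through index 9.
Convergents (p_i = a_i*p_{i-1} + p_{i-2}, q_i = a_i*q_{i-1} + q_{i-2} with p_{-2}=0, p_{-1}=1, q_{-2}=1, q_{-1}=0):
  i=0: a_0=25, p_0 = 25*1 + 0 = 25, q_0 = 25*0 + 1 = 1.
  i=1: a_1=1, p_1 = 1*25 + 1 = 26, q_1 = 1*1 + 0 = 1.
  i=2: a_2=9, p_2 = 9*26 + 25 = 259, q_2 = 9*1 + 1 = 10.
  i=3: a_3=2, p_3 = 2*259 + 26 = 544, q_3 = 2*10 + 1 = 21.
  i=4: a_4=1, p_4 = 1*544 + 259 = 803, q_4 = 1*21 + 10 = 31.
  i=5: a_5=1, p_5 = 1*803 + 544 = 1347, q_5 = 1*31 + 21 = 52.
  i=6: a_6=1, p_6 = 1*1347 + 803 = 2150, q_6 = 1*52 + 31 = 83.
  i=7: a_7=2, p_7 = 2*2150 + 1347 = 5647, q_7 = 2*83 + 52 = 218.
  i=8: a_8=9, p_8 = 9*5647 + 2150 = 52973, q_8 = 9*218 + 83 = 2045.
  i=9: a_9=1, p_9 = 1*52973 + 5647 = 58620, q_9 = 1*2045 + 218 = 2263.
Check: 58620^2 - 671*2263^2 = 3436304400 - 3436304399 = 1, so (x, y) = (58620, 2263) solves the equation, and by the theorem it is the least positive solution.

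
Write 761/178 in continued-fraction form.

Run the Euclidean algorithm on 761 and 178; the successive quotients are the partial quotients a_0, a_1, ... (each step inverts the fractional part left over by the previous one):
  761 = 4*178 + 49, so a_0 = 4.
  178 = 3*49 + 31, so a_1 = 3.
  49 = 1*31 + 18, so a_2 = 1.
  31 = 1*18 + 13, so a_3 = 1.
  18 = 1*13 + 5, so a_4 = 1.
  13 = 2*5 + 3, so a_5 = 2.
  5 = 1*3 + 2, so a_6 = 1.
  3 = 1*2 + 1, so a_7 = 1.
  2 = 2*1 + 0, so a_8 = 2.
The remainder reaches 0 after 9 divisions, so the expansion has 9 partial quotients, read off in order.

[4; 3, 1, 1, 1, 2, 1, 1, 2]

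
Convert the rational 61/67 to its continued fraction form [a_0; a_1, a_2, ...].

Run the Euclidean algorithm on 61 and 67; the successive quotients are the partial quotients a_0, a_1, ... (each step inverts the fractional part left over by the previous one):
  61 = 0*67 + 61, so a_0 = 0.
  67 = 1*61 + 6, so a_1 = 1.
  61 = 10*6 + 1, so a_2 = 10.
  6 = 6*1 + 0, so a_3 = 6.
The remainder reaches 0 after 4 divisions, so the expansion has 4 partial quotients, read off in order.

[0; 1, 10, 6]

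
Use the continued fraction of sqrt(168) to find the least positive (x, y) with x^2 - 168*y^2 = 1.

(x, y) = (13, 1)

First expand sqrt(168) as a continued fraction. With x_i = (sqrt(168) + m_i)/d_i and (m_0, d_0) = (0, 1): a_0 = floor(sqrt(168)) = 12, since 12^2 = 144 <= 168 < 169 = 13^2.
Iterate m_{i+1} = d_i*a_i - m_i, d_{i+1} = (168 - m_{i+1}^2)/d_i, a_{i+1} = floor((a_0 + m_{i+1})/d_{i+1}):
  m_1 = 1*12 - 0 = 12, d_1 = (168 - 12^2)/1 = 24/1 = 24, a_1 = floor((12 + 12)/24) = 1.
  m_2 = 24*1 - 12 = 12, d_2 = (168 - 12^2)/24 = 24/24 = 1, a_2 = floor((12 + 12)/1) = 24.
  m_3 = 1*24 - 12 = 12, d_3 = (168 - 12^2)/1 = 24/1 = 24: (m_3, d_3) = (m_1, d_1) = (12, 24), so from here the quotients repeat a_1, a_2; the period length is 2.
So sqrt(168) = [12; (1, 24)] with period length k = 2.
k is even, so the fundamental solution of x^2 - 168y^2 = 1 is (p_{k-1}, q_{k-1}) = (p_1, q_1); compute convergents through index 1.
Convergents (p_i = a_i*p_{i-1} + p_{i-2}, q_i = a_i*q_{i-1} + q_{i-2} with p_{-2}=0, p_{-1}=1, q_{-2}=1, q_{-1}=0):
  i=0: a_0=12, p_0 = 12*1 + 0 = 12, q_0 = 12*0 + 1 = 1.
  i=1: a_1=1, p_1 = 1*12 + 1 = 13, q_1 = 1*1 + 0 = 1.
Check: 13^2 - 168*1^2 = 169 - 168 = 1, so (x, y) = (13, 1) solves the equation, and by the theorem it is the least positive solution.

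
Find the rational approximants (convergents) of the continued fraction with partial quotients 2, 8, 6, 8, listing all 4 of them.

Using the convergent recurrence p_i = a_i*p_{i-1} + p_{i-2}, q_i = a_i*q_{i-1} + q_{i-2} with p_{-2}=0, p_{-1}=1, q_{-2}=1, q_{-1}=0:
  i=0: a_0=2, p_0 = 2*1 + 0 = 2, q_0 = 2*0 + 1 = 1.
  i=1: a_1=8, p_1 = 8*2 + 1 = 17, q_1 = 8*1 + 0 = 8.
  i=2: a_2=6, p_2 = 6*17 + 2 = 104, q_2 = 6*8 + 1 = 49.
  i=3: a_3=8, p_3 = 8*104 + 17 = 849, q_3 = 8*49 + 8 = 400.

2/1, 17/8, 104/49, 849/400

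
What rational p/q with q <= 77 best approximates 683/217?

192/61

Expand x = 683/217 as a continued fraction with the Euclidean algorithm:
  683 = 3*217 + 32, so a_0 = 3.
  217 = 6*32 + 25, so a_1 = 6.
  32 = 1*25 + 7, so a_2 = 1.
  25 = 3*7 + 4, so a_3 = 3.
  7 = 1*4 + 3, so a_4 = 1.
  4 = 1*3 + 1, so a_5 = 1.
  3 = 3*1 + 0, so a_6 = 3.
so x = [3; 6, 1, 3, 1, 1, 3].
Convergents (p_i = a_i*p_{i-1} + p_{i-2}, q_i = a_i*q_{i-1} + q_{i-2} with p_{-2}=0, p_{-1}=1, q_{-2}=1, q_{-1}=0), until the denominator exceeds 77:
  i=0: a_0=3, p_0 = 3*1 + 0 = 3, q_0 = 3*0 + 1 = 1.
  i=1: a_1=6, p_1 = 6*3 + 1 = 19, q_1 = 6*1 + 0 = 6.
  i=2: a_2=1, p_2 = 1*19 + 3 = 22, q_2 = 1*6 + 1 = 7.
  i=3: a_3=3, p_3 = 3*22 + 19 = 85, q_3 = 3*7 + 6 = 27.
  i=4: a_4=1, p_4 = 1*85 + 22 = 107, q_4 = 1*27 + 7 = 34.
  i=5: a_5=1, p_5 = 1*107 + 85 = 192, q_5 = 1*34 + 27 = 61.
  i=6: a_6=3, p_6 = 3*192 + 107 = 683, q_6 = 3*61 + 34 = 217.
q_6 = 217 > 77, so the last convergent with denominator <= 77 is p_5/q_5 = 192/61.
The closest fraction with denominator <= 77 is either p_5/q_5 or the intermediate fraction (k*p_5 + p_4)/(k*q_5 + q_4) with the largest k >= 1 whose denominator stays <= 77; these approach x as k grows, and every other convergent or intermediate fraction in range is farther away.
Largest k: floor((77 - q_4)/q_5) = floor((77 - 34)/61) = 0.
Since k = 0, no intermediate fraction beyond p_5/q_5 has denominator <= 77, so the convergent 192/61 is the closest (its error is |683*61 - 192*217|/(217*61) = 1/13237).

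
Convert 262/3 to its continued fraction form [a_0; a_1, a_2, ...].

Run the Euclidean algorithm on 262 and 3; the successive quotients are the partial quotients a_0, a_1, ... (each step inverts the fractional part left over by the previous one):
  262 = 87*3 + 1, so a_0 = 87.
  3 = 3*1 + 0, so a_1 = 3.
The remainder reaches 0 after 2 divisions, so the expansion has 2 partial quotients, read off in order.

[87; 3]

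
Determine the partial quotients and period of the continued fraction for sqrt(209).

Write x_i = (sqrt(209) + m_i)/d_i with (m_0, d_0) = (0, 1). a_0 = floor(sqrt(209)) = 14, since 14^2 = 196 <= 209 < 225 = 15^2.
Iterate m_{i+1} = d_i*a_i - m_i, d_{i+1} = (209 - m_{i+1}^2)/d_i, a_{i+1} = floor((a_0 + m_{i+1})/d_{i+1}):
  m_1 = 1*14 - 0 = 14, d_1 = (209 - 14^2)/1 = 13/1 = 13, a_1 = floor((14 + 14)/13) = 2.
  m_2 = 13*2 - 14 = 12, d_2 = (209 - 12^2)/13 = 65/13 = 5, a_2 = floor((14 + 12)/5) = 5.
  m_3 = 5*5 - 12 = 13, d_3 = (209 - 13^2)/5 = 40/5 = 8, a_3 = floor((14 + 13)/8) = 3.
  m_4 = 8*3 - 13 = 11, d_4 = (209 - 11^2)/8 = 88/8 = 11, a_4 = floor((14 + 11)/11) = 2.
  m_5 = 11*2 - 11 = 11, d_5 = (209 - 11^2)/11 = 88/11 = 8, a_5 = floor((14 + 11)/8) = 3.
  m_6 = 8*3 - 11 = 13, d_6 = (209 - 13^2)/8 = 40/8 = 5, a_6 = floor((14 + 13)/5) = 5.
  m_7 = 5*5 - 13 = 12, d_7 = (209 - 12^2)/5 = 65/5 = 13, a_7 = floor((14 + 12)/13) = 2.
  m_8 = 13*2 - 12 = 14, d_8 = (209 - 14^2)/13 = 13/13 = 1, a_8 = floor((14 + 14)/1) = 28.
  m_9 = 1*28 - 14 = 14, d_9 = (209 - 14^2)/1 = 13/1 = 13: (m_9, d_9) = (m_1, d_1) = (14, 13), so from here the quotients repeat a_1, ..., a_8; the period length is 8.
Hence the expansion of sqrt(209) is a_0 = 14 followed by the repeating block 2, 5, 3, 2, 3, 5, 2, 28 (period 8).

[14; (2, 5, 3, 2, 3, 5, 2, 28)]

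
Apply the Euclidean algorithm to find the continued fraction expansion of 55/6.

[9; 6]

Run the Euclidean algorithm on 55 and 6; the successive quotients are the partial quotients a_0, a_1, ... (each step inverts the fractional part left over by the previous one):
  55 = 9*6 + 1, so a_0 = 9.
  6 = 6*1 + 0, so a_1 = 6.
The remainder reaches 0 after 2 divisions, so the expansion has 2 partial quotients, read off in order.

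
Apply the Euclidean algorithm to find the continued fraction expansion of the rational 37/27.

Run the Euclidean algorithm on 37 and 27; the successive quotients are the partial quotients a_0, a_1, ... (each step inverts the fractional part left over by the previous one):
  37 = 1*27 + 10, so a_0 = 1.
  27 = 2*10 + 7, so a_1 = 2.
  10 = 1*7 + 3, so a_2 = 1.
  7 = 2*3 + 1, so a_3 = 2.
  3 = 3*1 + 0, so a_4 = 3.
The remainder reaches 0 after 5 divisions, so the expansion has 5 partial quotients, read off in order.

[1; 2, 1, 2, 3]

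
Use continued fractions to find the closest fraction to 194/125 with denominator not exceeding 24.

Expand x = 194/125 as a continued fraction with the Euclidean algorithm:
  194 = 1*125 + 69, so a_0 = 1.
  125 = 1*69 + 56, so a_1 = 1.
  69 = 1*56 + 13, so a_2 = 1.
  56 = 4*13 + 4, so a_3 = 4.
  13 = 3*4 + 1, so a_4 = 3.
  4 = 4*1 + 0, so a_5 = 4.
so x = [1; 1, 1, 4, 3, 4].
Convergents (p_i = a_i*p_{i-1} + p_{i-2}, q_i = a_i*q_{i-1} + q_{i-2} with p_{-2}=0, p_{-1}=1, q_{-2}=1, q_{-1}=0), until the denominator exceeds 24:
  i=0: a_0=1, p_0 = 1*1 + 0 = 1, q_0 = 1*0 + 1 = 1.
  i=1: a_1=1, p_1 = 1*1 + 1 = 2, q_1 = 1*1 + 0 = 1.
  i=2: a_2=1, p_2 = 1*2 + 1 = 3, q_2 = 1*1 + 1 = 2.
  i=3: a_3=4, p_3 = 4*3 + 2 = 14, q_3 = 4*2 + 1 = 9.
  i=4: a_4=3, p_4 = 3*14 + 3 = 45, q_4 = 3*9 + 2 = 29.
q_4 = 29 > 24, so the last convergent with denominator <= 24 is p_3/q_3 = 14/9.
The closest fraction with denominator <= 24 is either p_3/q_3 or the intermediate fraction (k*p_3 + p_2)/(k*q_3 + q_2) with the largest k >= 1 whose denominator stays <= 24; these approach x as k grows, and every other convergent or intermediate fraction in range is farther away.
Largest k: floor((24 - q_2)/q_3) = floor((24 - 2)/9) = 2.
That gives (2*14 + 3)/(2*9 + 2) = 31/20.
Compare the errors: |x - 14/9| = |194*9 - 14*125|/(125*9) = 4/1125, and |x - 31/20| = |194*20 - 31*125|/(125*20) = 5/2500.
Cross-multiplying, 5*1125 = 5625 < 10000 = 4*2500, so 5/2500 is smaller: the intermediate fraction 31/20 is closer to x than 14/9.

31/20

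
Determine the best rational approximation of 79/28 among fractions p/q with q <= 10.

17/6

Expand x = 79/28 as a continued fraction with the Euclidean algorithm:
  79 = 2*28 + 23, so a_0 = 2.
  28 = 1*23 + 5, so a_1 = 1.
  23 = 4*5 + 3, so a_2 = 4.
  5 = 1*3 + 2, so a_3 = 1.
  3 = 1*2 + 1, so a_4 = 1.
  2 = 2*1 + 0, so a_5 = 2.
so x = [2; 1, 4, 1, 1, 2].
Convergents (p_i = a_i*p_{i-1} + p_{i-2}, q_i = a_i*q_{i-1} + q_{i-2} with p_{-2}=0, p_{-1}=1, q_{-2}=1, q_{-1}=0), until the denominator exceeds 10:
  i=0: a_0=2, p_0 = 2*1 + 0 = 2, q_0 = 2*0 + 1 = 1.
  i=1: a_1=1, p_1 = 1*2 + 1 = 3, q_1 = 1*1 + 0 = 1.
  i=2: a_2=4, p_2 = 4*3 + 2 = 14, q_2 = 4*1 + 1 = 5.
  i=3: a_3=1, p_3 = 1*14 + 3 = 17, q_3 = 1*5 + 1 = 6.
  i=4: a_4=1, p_4 = 1*17 + 14 = 31, q_4 = 1*6 + 5 = 11.
q_4 = 11 > 10, so the last convergent with denominator <= 10 is p_3/q_3 = 17/6.
The closest fraction with denominator <= 10 is either p_3/q_3 or the intermediate fraction (k*p_3 + p_2)/(k*q_3 + q_2) with the largest k >= 1 whose denominator stays <= 10; these approach x as k grows, and every other convergent or intermediate fraction in range is farther away.
Largest k: floor((10 - q_2)/q_3) = floor((10 - 5)/6) = 0.
Since k = 0, no intermediate fraction beyond p_3/q_3 has denominator <= 10, so the convergent 17/6 is the closest (its error is |79*6 - 17*28|/(28*6) = 2/168).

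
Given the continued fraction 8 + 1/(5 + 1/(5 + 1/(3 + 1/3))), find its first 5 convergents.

Using the convergent recurrence p_i = a_i*p_{i-1} + p_{i-2}, q_i = a_i*q_{i-1} + q_{i-2} with p_{-2}=0, p_{-1}=1, q_{-2}=1, q_{-1}=0:
  i=0: a_0=8, p_0 = 8*1 + 0 = 8, q_0 = 8*0 + 1 = 1.
  i=1: a_1=5, p_1 = 5*8 + 1 = 41, q_1 = 5*1 + 0 = 5.
  i=2: a_2=5, p_2 = 5*41 + 8 = 213, q_2 = 5*5 + 1 = 26.
  i=3: a_3=3, p_3 = 3*213 + 41 = 680, q_3 = 3*26 + 5 = 83.
  i=4: a_4=3, p_4 = 3*680 + 213 = 2253, q_4 = 3*83 + 26 = 275.

8/1, 41/5, 213/26, 680/83, 2253/275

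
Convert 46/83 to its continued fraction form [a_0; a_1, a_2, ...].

Run the Euclidean algorithm on 46 and 83; the successive quotients are the partial quotients a_0, a_1, ... (each step inverts the fractional part left over by the previous one):
  46 = 0*83 + 46, so a_0 = 0.
  83 = 1*46 + 37, so a_1 = 1.
  46 = 1*37 + 9, so a_2 = 1.
  37 = 4*9 + 1, so a_3 = 4.
  9 = 9*1 + 0, so a_4 = 9.
The remainder reaches 0 after 5 divisions, so the expansion has 5 partial quotients, read off in order.

[0; 1, 1, 4, 9]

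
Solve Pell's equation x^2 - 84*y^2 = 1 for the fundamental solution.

First expand sqrt(84) as a continued fraction. With x_i = (sqrt(84) + m_i)/d_i and (m_0, d_0) = (0, 1): a_0 = floor(sqrt(84)) = 9, since 9^2 = 81 <= 84 < 100 = 10^2.
Iterate m_{i+1} = d_i*a_i - m_i, d_{i+1} = (84 - m_{i+1}^2)/d_i, a_{i+1} = floor((a_0 + m_{i+1})/d_{i+1}):
  m_1 = 1*9 - 0 = 9, d_1 = (84 - 9^2)/1 = 3/1 = 3, a_1 = floor((9 + 9)/3) = 6.
  m_2 = 3*6 - 9 = 9, d_2 = (84 - 9^2)/3 = 3/3 = 1, a_2 = floor((9 + 9)/1) = 18.
  m_3 = 1*18 - 9 = 9, d_3 = (84 - 9^2)/1 = 3/1 = 3: (m_3, d_3) = (m_1, d_1) = (9, 3), so from here the quotients repeat a_1, a_2; the period length is 2.
So sqrt(84) = [9; (6, 18)] with period length k = 2.
k is even, so the fundamental solution of x^2 - 84y^2 = 1 is (p_{k-1}, q_{k-1}) = (p_1, q_1); compute convergents through index 1.
Convergents (p_i = a_i*p_{i-1} + p_{i-2}, q_i = a_i*q_{i-1} + q_{i-2} with p_{-2}=0, p_{-1}=1, q_{-2}=1, q_{-1}=0):
  i=0: a_0=9, p_0 = 9*1 + 0 = 9, q_0 = 9*0 + 1 = 1.
  i=1: a_1=6, p_1 = 6*9 + 1 = 55, q_1 = 6*1 + 0 = 6.
Check: 55^2 - 84*6^2 = 3025 - 3024 = 1, so (x, y) = (55, 6) solves the equation, and by the theorem it is the least positive solution.

(x, y) = (55, 6)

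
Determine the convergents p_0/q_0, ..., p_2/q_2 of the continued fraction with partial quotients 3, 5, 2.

3/1, 16/5, 35/11

Using the convergent recurrence p_i = a_i*p_{i-1} + p_{i-2}, q_i = a_i*q_{i-1} + q_{i-2} with p_{-2}=0, p_{-1}=1, q_{-2}=1, q_{-1}=0:
  i=0: a_0=3, p_0 = 3*1 + 0 = 3, q_0 = 3*0 + 1 = 1.
  i=1: a_1=5, p_1 = 5*3 + 1 = 16, q_1 = 5*1 + 0 = 5.
  i=2: a_2=2, p_2 = 2*16 + 3 = 35, q_2 = 2*5 + 1 = 11.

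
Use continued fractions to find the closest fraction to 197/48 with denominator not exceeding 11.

41/10

Expand x = 197/48 as a continued fraction with the Euclidean algorithm:
  197 = 4*48 + 5, so a_0 = 4.
  48 = 9*5 + 3, so a_1 = 9.
  5 = 1*3 + 2, so a_2 = 1.
  3 = 1*2 + 1, so a_3 = 1.
  2 = 2*1 + 0, so a_4 = 2.
so x = [4; 9, 1, 1, 2].
Convergents (p_i = a_i*p_{i-1} + p_{i-2}, q_i = a_i*q_{i-1} + q_{i-2} with p_{-2}=0, p_{-1}=1, q_{-2}=1, q_{-1}=0), until the denominator exceeds 11:
  i=0: a_0=4, p_0 = 4*1 + 0 = 4, q_0 = 4*0 + 1 = 1.
  i=1: a_1=9, p_1 = 9*4 + 1 = 37, q_1 = 9*1 + 0 = 9.
  i=2: a_2=1, p_2 = 1*37 + 4 = 41, q_2 = 1*9 + 1 = 10.
  i=3: a_3=1, p_3 = 1*41 + 37 = 78, q_3 = 1*10 + 9 = 19.
q_3 = 19 > 11, so the last convergent with denominator <= 11 is p_2/q_2 = 41/10.
The closest fraction with denominator <= 11 is either p_2/q_2 or the intermediate fraction (k*p_2 + p_1)/(k*q_2 + q_1) with the largest k >= 1 whose denominator stays <= 11; these approach x as k grows, and every other convergent or intermediate fraction in range is farther away.
Largest k: floor((11 - q_1)/q_2) = floor((11 - 9)/10) = 0.
Since k = 0, no intermediate fraction beyond p_2/q_2 has denominator <= 11, so the convergent 41/10 is the closest (its error is |197*10 - 41*48|/(48*10) = 2/480).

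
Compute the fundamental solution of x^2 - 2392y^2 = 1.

First expand sqrt(2392) as a continued fraction. With x_i = (sqrt(2392) + m_i)/d_i and (m_0, d_0) = (0, 1): a_0 = floor(sqrt(2392)) = 48, since 48^2 = 2304 <= 2392 < 2401 = 49^2.
Iterate m_{i+1} = d_i*a_i - m_i, d_{i+1} = (2392 - m_{i+1}^2)/d_i, a_{i+1} = floor((a_0 + m_{i+1})/d_{i+1}):
  m_1 = 1*48 - 0 = 48, d_1 = (2392 - 48^2)/1 = 88/1 = 88, a_1 = floor((48 + 48)/88) = 1.
  m_2 = 88*1 - 48 = 40, d_2 = (2392 - 40^2)/88 = 792/88 = 9, a_2 = floor((48 + 40)/9) = 9.
  m_3 = 9*9 - 40 = 41, d_3 = (2392 - 41^2)/9 = 711/9 = 79, a_3 = floor((48 + 41)/79) = 1.
  m_4 = 79*1 - 41 = 38, d_4 = (2392 - 38^2)/79 = 948/79 = 12, a_4 = floor((48 + 38)/12) = 7.
  m_5 = 12*7 - 38 = 46, d_5 = (2392 - 46^2)/12 = 276/12 = 23, a_5 = floor((48 + 46)/23) = 4.
  m_6 = 23*4 - 46 = 46, d_6 = (2392 - 46^2)/23 = 276/23 = 12, a_6 = floor((48 + 46)/12) = 7.
  m_7 = 12*7 - 46 = 38, d_7 = (2392 - 38^2)/12 = 948/12 = 79, a_7 = floor((48 + 38)/79) = 1.
  m_8 = 79*1 - 38 = 41, d_8 = (2392 - 41^2)/79 = 711/79 = 9, a_8 = floor((48 + 41)/9) = 9.
  m_9 = 9*9 - 41 = 40, d_9 = (2392 - 40^2)/9 = 792/9 = 88, a_9 = floor((48 + 40)/88) = 1.
  m_10 = 88*1 - 40 = 48, d_10 = (2392 - 48^2)/88 = 88/88 = 1, a_10 = floor((48 + 48)/1) = 96.
  m_11 = 1*96 - 48 = 48, d_11 = (2392 - 48^2)/1 = 88/1 = 88: (m_11, d_11) = (m_1, d_1) = (48, 88), so from here the quotients repeat a_1, ..., a_10; the period length is 10.
So sqrt(2392) = [48; (1, 9, 1, 7, 4, 7, 1, 9, 1, 96)] with period length k = 10.
k is even, so the fundamental solution of x^2 - 2392y^2 = 1 is (p_{k-1}, q_{k-1}) = (p_9, q_9); compute convergents through index 9.
Convergents (p_i = a_i*p_{i-1} + p_{i-2}, q_i = a_i*q_{i-1} + q_{i-2} with p_{-2}=0, p_{-1}=1, q_{-2}=1, q_{-1}=0):
  i=0: a_0=48, p_0 = 48*1 + 0 = 48, q_0 = 48*0 + 1 = 1.
  i=1: a_1=1, p_1 = 1*48 + 1 = 49, q_1 = 1*1 + 0 = 1.
  i=2: a_2=9, p_2 = 9*49 + 48 = 489, q_2 = 9*1 + 1 = 10.
  i=3: a_3=1, p_3 = 1*489 + 49 = 538, q_3 = 1*10 + 1 = 11.
  i=4: a_4=7, p_4 = 7*538 + 489 = 4255, q_4 = 7*11 + 10 = 87.
  i=5: a_5=4, p_5 = 4*4255 + 538 = 17558, q_5 = 4*87 + 11 = 359.
  i=6: a_6=7, p_6 = 7*17558 + 4255 = 127161, q_6 = 7*359 + 87 = 2600.
  i=7: a_7=1, p_7 = 1*127161 + 17558 = 144719, q_7 = 1*2600 + 359 = 2959.
  i=8: a_8=9, p_8 = 9*144719 + 127161 = 1429632, q_8 = 9*2959 + 2600 = 29231.
  i=9: a_9=1, p_9 = 1*1429632 + 144719 = 1574351, q_9 = 1*29231 + 2959 = 32190.
Check: 1574351^2 - 2392*32190^2 = 2478581071201 - 2478581071200 = 1, so (x, y) = (1574351, 32190) solves the equation, and by the theorem it is the least positive solution.

(x, y) = (1574351, 32190)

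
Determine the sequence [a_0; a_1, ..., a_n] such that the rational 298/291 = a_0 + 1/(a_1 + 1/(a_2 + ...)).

[1; 41, 1, 1, 3]

Run the Euclidean algorithm on 298 and 291; the successive quotients are the partial quotients a_0, a_1, ... (each step inverts the fractional part left over by the previous one):
  298 = 1*291 + 7, so a_0 = 1.
  291 = 41*7 + 4, so a_1 = 41.
  7 = 1*4 + 3, so a_2 = 1.
  4 = 1*3 + 1, so a_3 = 1.
  3 = 3*1 + 0, so a_4 = 3.
The remainder reaches 0 after 5 divisions, so the expansion has 5 partial quotients, read off in order.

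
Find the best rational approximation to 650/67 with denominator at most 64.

Expand x = 650/67 as a continued fraction with the Euclidean algorithm:
  650 = 9*67 + 47, so a_0 = 9.
  67 = 1*47 + 20, so a_1 = 1.
  47 = 2*20 + 7, so a_2 = 2.
  20 = 2*7 + 6, so a_3 = 2.
  7 = 1*6 + 1, so a_4 = 1.
  6 = 6*1 + 0, so a_5 = 6.
so x = [9; 1, 2, 2, 1, 6].
Convergents (p_i = a_i*p_{i-1} + p_{i-2}, q_i = a_i*q_{i-1} + q_{i-2} with p_{-2}=0, p_{-1}=1, q_{-2}=1, q_{-1}=0), until the denominator exceeds 64:
  i=0: a_0=9, p_0 = 9*1 + 0 = 9, q_0 = 9*0 + 1 = 1.
  i=1: a_1=1, p_1 = 1*9 + 1 = 10, q_1 = 1*1 + 0 = 1.
  i=2: a_2=2, p_2 = 2*10 + 9 = 29, q_2 = 2*1 + 1 = 3.
  i=3: a_3=2, p_3 = 2*29 + 10 = 68, q_3 = 2*3 + 1 = 7.
  i=4: a_4=1, p_4 = 1*68 + 29 = 97, q_4 = 1*7 + 3 = 10.
  i=5: a_5=6, p_5 = 6*97 + 68 = 650, q_5 = 6*10 + 7 = 67.
q_5 = 67 > 64, so the last convergent with denominator <= 64 is p_4/q_4 = 97/10.
The closest fraction with denominator <= 64 is either p_4/q_4 or the intermediate fraction (k*p_4 + p_3)/(k*q_4 + q_3) with the largest k >= 1 whose denominator stays <= 64; these approach x as k grows, and every other convergent or intermediate fraction in range is farther away.
Largest k: floor((64 - q_3)/q_4) = floor((64 - 7)/10) = 5.
That gives (5*97 + 68)/(5*10 + 7) = 553/57.
Compare the errors: |x - 97/10| = |650*10 - 97*67|/(67*10) = 1/670, and |x - 553/57| = |650*57 - 553*67|/(67*57) = 1/3819.
Cross-multiplying, 1*670 = 670 < 3819 = 1*3819, so 1/3819 is smaller: the intermediate fraction 553/57 is closer to x than 97/10.

553/57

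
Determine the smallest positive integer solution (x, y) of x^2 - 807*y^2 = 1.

(x, y) = (51841948, 1824923)

First expand sqrt(807) as a continued fraction. With x_i = (sqrt(807) + m_i)/d_i and (m_0, d_0) = (0, 1): a_0 = floor(sqrt(807)) = 28, since 28^2 = 784 <= 807 < 841 = 29^2.
Iterate m_{i+1} = d_i*a_i - m_i, d_{i+1} = (807 - m_{i+1}^2)/d_i, a_{i+1} = floor((a_0 + m_{i+1})/d_{i+1}):
  m_1 = 1*28 - 0 = 28, d_1 = (807 - 28^2)/1 = 23/1 = 23, a_1 = floor((28 + 28)/23) = 2.
  m_2 = 23*2 - 28 = 18, d_2 = (807 - 18^2)/23 = 483/23 = 21, a_2 = floor((28 + 18)/21) = 2.
  m_3 = 21*2 - 18 = 24, d_3 = (807 - 24^2)/21 = 231/21 = 11, a_3 = floor((28 + 24)/11) = 4.
  m_4 = 11*4 - 24 = 20, d_4 = (807 - 20^2)/11 = 407/11 = 37, a_4 = floor((28 + 20)/37) = 1.
  m_5 = 37*1 - 20 = 17, d_5 = (807 - 17^2)/37 = 518/37 = 14, a_5 = floor((28 + 17)/14) = 3.
  m_6 = 14*3 - 17 = 25, d_6 = (807 - 25^2)/14 = 182/14 = 13, a_6 = floor((28 + 25)/13) = 4.
  m_7 = 13*4 - 25 = 27, d_7 = (807 - 27^2)/13 = 78/13 = 6, a_7 = floor((28 + 27)/6) = 9.
  m_8 = 6*9 - 27 = 27, d_8 = (807 - 27^2)/6 = 78/6 = 13, a_8 = floor((28 + 27)/13) = 4.
  m_9 = 13*4 - 27 = 25, d_9 = (807 - 25^2)/13 = 182/13 = 14, a_9 = floor((28 + 25)/14) = 3.
  m_10 = 14*3 - 25 = 17, d_10 = (807 - 17^2)/14 = 518/14 = 37, a_10 = floor((28 + 17)/37) = 1.
  m_11 = 37*1 - 17 = 20, d_11 = (807 - 20^2)/37 = 407/37 = 11, a_11 = floor((28 + 20)/11) = 4.
  m_12 = 11*4 - 20 = 24, d_12 = (807 - 24^2)/11 = 231/11 = 21, a_12 = floor((28 + 24)/21) = 2.
  m_13 = 21*2 - 24 = 18, d_13 = (807 - 18^2)/21 = 483/21 = 23, a_13 = floor((28 + 18)/23) = 2.
  m_14 = 23*2 - 18 = 28, d_14 = (807 - 28^2)/23 = 23/23 = 1, a_14 = floor((28 + 28)/1) = 56.
  m_15 = 1*56 - 28 = 28, d_15 = (807 - 28^2)/1 = 23/1 = 23: (m_15, d_15) = (m_1, d_1) = (28, 23), so from here the quotients repeat a_1, ..., a_14; the period length is 14.
So sqrt(807) = [28; (2, 2, 4, 1, 3, 4, 9, 4, 3, 1, 4, 2, 2, 56)] with period length k = 14.
k is even, so the fundamental solution of x^2 - 807y^2 = 1 is (p_{k-1}, q_{k-1}) = (p_13, q_13); compute convergents through index 13.
Convergents (p_i = a_i*p_{i-1} + p_{i-2}, q_i = a_i*q_{i-1} + q_{i-2} with p_{-2}=0, p_{-1}=1, q_{-2}=1, q_{-1}=0):
  i=0: a_0=28, p_0 = 28*1 + 0 = 28, q_0 = 28*0 + 1 = 1.
  i=1: a_1=2, p_1 = 2*28 + 1 = 57, q_1 = 2*1 + 0 = 2.
  i=2: a_2=2, p_2 = 2*57 + 28 = 142, q_2 = 2*2 + 1 = 5.
  i=3: a_3=4, p_3 = 4*142 + 57 = 625, q_3 = 4*5 + 2 = 22.
  i=4: a_4=1, p_4 = 1*625 + 142 = 767, q_4 = 1*22 + 5 = 27.
  i=5: a_5=3, p_5 = 3*767 + 625 = 2926, q_5 = 3*27 + 22 = 103.
  i=6: a_6=4, p_6 = 4*2926 + 767 = 12471, q_6 = 4*103 + 27 = 439.
  i=7: a_7=9, p_7 = 9*12471 + 2926 = 115165, q_7 = 9*439 + 103 = 4054.
  i=8: a_8=4, p_8 = 4*115165 + 12471 = 473131, q_8 = 4*4054 + 439 = 16655.
  i=9: a_9=3, p_9 = 3*473131 + 115165 = 1534558, q_9 = 3*16655 + 4054 = 54019.
  i=10: a_10=1, p_10 = 1*1534558 + 473131 = 2007689, q_10 = 1*54019 + 16655 = 70674.
  i=11: a_11=4, p_11 = 4*2007689 + 1534558 = 9565314, q_11 = 4*70674 + 54019 = 336715.
  i=12: a_12=2, p_12 = 2*9565314 + 2007689 = 21138317, q_12 = 2*336715 + 70674 = 744104.
  i=13: a_13=2, p_13 = 2*21138317 + 9565314 = 51841948, q_13 = 2*744104 + 336715 = 1824923.
Check: 51841948^2 - 807*1824923^2 = 2687587572434704 - 2687587572434703 = 1, so (x, y) = (51841948, 1824923) solves the equation, and by the theorem it is the least positive solution.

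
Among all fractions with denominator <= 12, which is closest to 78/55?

Expand x = 78/55 as a continued fraction with the Euclidean algorithm:
  78 = 1*55 + 23, so a_0 = 1.
  55 = 2*23 + 9, so a_1 = 2.
  23 = 2*9 + 5, so a_2 = 2.
  9 = 1*5 + 4, so a_3 = 1.
  5 = 1*4 + 1, so a_4 = 1.
  4 = 4*1 + 0, so a_5 = 4.
so x = [1; 2, 2, 1, 1, 4].
Convergents (p_i = a_i*p_{i-1} + p_{i-2}, q_i = a_i*q_{i-1} + q_{i-2} with p_{-2}=0, p_{-1}=1, q_{-2}=1, q_{-1}=0), until the denominator exceeds 12:
  i=0: a_0=1, p_0 = 1*1 + 0 = 1, q_0 = 1*0 + 1 = 1.
  i=1: a_1=2, p_1 = 2*1 + 1 = 3, q_1 = 2*1 + 0 = 2.
  i=2: a_2=2, p_2 = 2*3 + 1 = 7, q_2 = 2*2 + 1 = 5.
  i=3: a_3=1, p_3 = 1*7 + 3 = 10, q_3 = 1*5 + 2 = 7.
  i=4: a_4=1, p_4 = 1*10 + 7 = 17, q_4 = 1*7 + 5 = 12.
  i=5: a_5=4, p_5 = 4*17 + 10 = 78, q_5 = 4*12 + 7 = 55.
q_5 = 55 > 12, so the last convergent with denominator <= 12 is p_4/q_4 = 17/12.
The closest fraction with denominator <= 12 is either p_4/q_4 or the intermediate fraction (k*p_4 + p_3)/(k*q_4 + q_3) with the largest k >= 1 whose denominator stays <= 12; these approach x as k grows, and every other convergent or intermediate fraction in range is farther away.
Largest k: floor((12 - q_3)/q_4) = floor((12 - 7)/12) = 0.
Since k = 0, no intermediate fraction beyond p_4/q_4 has denominator <= 12, so the convergent 17/12 is the closest (its error is |78*12 - 17*55|/(55*12) = 1/660).

17/12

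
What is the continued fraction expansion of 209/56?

[3; 1, 2, 1, 2, 1, 3]

Run the Euclidean algorithm on 209 and 56; the successive quotients are the partial quotients a_0, a_1, ... (each step inverts the fractional part left over by the previous one):
  209 = 3*56 + 41, so a_0 = 3.
  56 = 1*41 + 15, so a_1 = 1.
  41 = 2*15 + 11, so a_2 = 2.
  15 = 1*11 + 4, so a_3 = 1.
  11 = 2*4 + 3, so a_4 = 2.
  4 = 1*3 + 1, so a_5 = 1.
  3 = 3*1 + 0, so a_6 = 3.
The remainder reaches 0 after 7 divisions, so the expansion has 7 partial quotients, read off in order.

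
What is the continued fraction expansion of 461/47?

Run the Euclidean algorithm on 461 and 47; the successive quotients are the partial quotients a_0, a_1, ... (each step inverts the fractional part left over by the previous one):
  461 = 9*47 + 38, so a_0 = 9.
  47 = 1*38 + 9, so a_1 = 1.
  38 = 4*9 + 2, so a_2 = 4.
  9 = 4*2 + 1, so a_3 = 4.
  2 = 2*1 + 0, so a_4 = 2.
The remainder reaches 0 after 5 divisions, so the expansion has 5 partial quotients, read off in order.

[9; 1, 4, 4, 2]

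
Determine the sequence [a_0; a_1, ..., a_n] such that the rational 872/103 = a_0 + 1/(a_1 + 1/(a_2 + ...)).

[8; 2, 6, 1, 6]

Run the Euclidean algorithm on 872 and 103; the successive quotients are the partial quotients a_0, a_1, ... (each step inverts the fractional part left over by the previous one):
  872 = 8*103 + 48, so a_0 = 8.
  103 = 2*48 + 7, so a_1 = 2.
  48 = 6*7 + 6, so a_2 = 6.
  7 = 1*6 + 1, so a_3 = 1.
  6 = 6*1 + 0, so a_4 = 6.
The remainder reaches 0 after 5 divisions, so the expansion has 5 partial quotients, read off in order.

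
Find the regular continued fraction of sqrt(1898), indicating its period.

[43; (1, 1, 3, 3, 1, 1, 86)]

Write x_i = (sqrt(1898) + m_i)/d_i with (m_0, d_0) = (0, 1). a_0 = floor(sqrt(1898)) = 43, since 43^2 = 1849 <= 1898 < 1936 = 44^2.
Iterate m_{i+1} = d_i*a_i - m_i, d_{i+1} = (1898 - m_{i+1}^2)/d_i, a_{i+1} = floor((a_0 + m_{i+1})/d_{i+1}):
  m_1 = 1*43 - 0 = 43, d_1 = (1898 - 43^2)/1 = 49/1 = 49, a_1 = floor((43 + 43)/49) = 1.
  m_2 = 49*1 - 43 = 6, d_2 = (1898 - 6^2)/49 = 1862/49 = 38, a_2 = floor((43 + 6)/38) = 1.
  m_3 = 38*1 - 6 = 32, d_3 = (1898 - 32^2)/38 = 874/38 = 23, a_3 = floor((43 + 32)/23) = 3.
  m_4 = 23*3 - 32 = 37, d_4 = (1898 - 37^2)/23 = 529/23 = 23, a_4 = floor((43 + 37)/23) = 3.
  m_5 = 23*3 - 37 = 32, d_5 = (1898 - 32^2)/23 = 874/23 = 38, a_5 = floor((43 + 32)/38) = 1.
  m_6 = 38*1 - 32 = 6, d_6 = (1898 - 6^2)/38 = 1862/38 = 49, a_6 = floor((43 + 6)/49) = 1.
  m_7 = 49*1 - 6 = 43, d_7 = (1898 - 43^2)/49 = 49/49 = 1, a_7 = floor((43 + 43)/1) = 86.
  m_8 = 1*86 - 43 = 43, d_8 = (1898 - 43^2)/1 = 49/1 = 49: (m_8, d_8) = (m_1, d_1) = (43, 49), so from here the quotients repeat a_1, ..., a_7; the period length is 7.
Hence the expansion of sqrt(1898) is a_0 = 43 followed by the repeating block 1, 1, 3, 3, 1, 1, 86 (period 7).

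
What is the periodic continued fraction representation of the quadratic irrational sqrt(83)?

Write x_i = (sqrt(83) + m_i)/d_i with (m_0, d_0) = (0, 1). a_0 = floor(sqrt(83)) = 9, since 9^2 = 81 <= 83 < 100 = 10^2.
Iterate m_{i+1} = d_i*a_i - m_i, d_{i+1} = (83 - m_{i+1}^2)/d_i, a_{i+1} = floor((a_0 + m_{i+1})/d_{i+1}):
  m_1 = 1*9 - 0 = 9, d_1 = (83 - 9^2)/1 = 2/1 = 2, a_1 = floor((9 + 9)/2) = 9.
  m_2 = 2*9 - 9 = 9, d_2 = (83 - 9^2)/2 = 2/2 = 1, a_2 = floor((9 + 9)/1) = 18.
  m_3 = 1*18 - 9 = 9, d_3 = (83 - 9^2)/1 = 2/1 = 2: (m_3, d_3) = (m_1, d_1) = (9, 2), so from here the quotients repeat a_1, a_2; the period length is 2.
Hence the expansion of sqrt(83) is a_0 = 9 followed by the repeating block 9, 18 (period 2).

[9; (9, 18)]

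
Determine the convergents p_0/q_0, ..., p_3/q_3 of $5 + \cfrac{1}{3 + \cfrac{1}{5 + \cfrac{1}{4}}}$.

5/1, 16/3, 85/16, 356/67

Using the convergent recurrence p_i = a_i*p_{i-1} + p_{i-2}, q_i = a_i*q_{i-1} + q_{i-2} with p_{-2}=0, p_{-1}=1, q_{-2}=1, q_{-1}=0:
  i=0: a_0=5, p_0 = 5*1 + 0 = 5, q_0 = 5*0 + 1 = 1.
  i=1: a_1=3, p_1 = 3*5 + 1 = 16, q_1 = 3*1 + 0 = 3.
  i=2: a_2=5, p_2 = 5*16 + 5 = 85, q_2 = 5*3 + 1 = 16.
  i=3: a_3=4, p_3 = 4*85 + 16 = 356, q_3 = 4*16 + 3 = 67.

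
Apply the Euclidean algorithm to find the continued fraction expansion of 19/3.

[6; 3]

Run the Euclidean algorithm on 19 and 3; the successive quotients are the partial quotients a_0, a_1, ... (each step inverts the fractional part left over by the previous one):
  19 = 6*3 + 1, so a_0 = 6.
  3 = 3*1 + 0, so a_1 = 3.
The remainder reaches 0 after 2 divisions, so the expansion has 2 partial quotients, read off in order.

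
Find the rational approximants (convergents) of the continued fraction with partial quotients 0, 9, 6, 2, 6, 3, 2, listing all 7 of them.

Using the convergent recurrence p_i = a_i*p_{i-1} + p_{i-2}, q_i = a_i*q_{i-1} + q_{i-2} with p_{-2}=0, p_{-1}=1, q_{-2}=1, q_{-1}=0:
  i=0: a_0=0, p_0 = 0*1 + 0 = 0, q_0 = 0*0 + 1 = 1.
  i=1: a_1=9, p_1 = 9*0 + 1 = 1, q_1 = 9*1 + 0 = 9.
  i=2: a_2=6, p_2 = 6*1 + 0 = 6, q_2 = 6*9 + 1 = 55.
  i=3: a_3=2, p_3 = 2*6 + 1 = 13, q_3 = 2*55 + 9 = 119.
  i=4: a_4=6, p_4 = 6*13 + 6 = 84, q_4 = 6*119 + 55 = 769.
  i=5: a_5=3, p_5 = 3*84 + 13 = 265, q_5 = 3*769 + 119 = 2426.
  i=6: a_6=2, p_6 = 2*265 + 84 = 614, q_6 = 2*2426 + 769 = 5621.

0/1, 1/9, 6/55, 13/119, 84/769, 265/2426, 614/5621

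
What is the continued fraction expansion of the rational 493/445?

Run the Euclidean algorithm on 493 and 445; the successive quotients are the partial quotients a_0, a_1, ... (each step inverts the fractional part left over by the previous one):
  493 = 1*445 + 48, so a_0 = 1.
  445 = 9*48 + 13, so a_1 = 9.
  48 = 3*13 + 9, so a_2 = 3.
  13 = 1*9 + 4, so a_3 = 1.
  9 = 2*4 + 1, so a_4 = 2.
  4 = 4*1 + 0, so a_5 = 4.
The remainder reaches 0 after 6 divisions, so the expansion has 6 partial quotients, read off in order.

[1; 9, 3, 1, 2, 4]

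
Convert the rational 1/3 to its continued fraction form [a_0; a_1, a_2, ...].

[0; 3]

Run the Euclidean algorithm on 1 and 3; the successive quotients are the partial quotients a_0, a_1, ... (each step inverts the fractional part left over by the previous one):
  1 = 0*3 + 1, so a_0 = 0.
  3 = 3*1 + 0, so a_1 = 3.
The remainder reaches 0 after 2 divisions, so the expansion has 2 partial quotients, read off in order.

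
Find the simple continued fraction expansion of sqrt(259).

[16; (10, 1, 2, 3, 4, 3, 2, 1, 10, 32)]

Write x_i = (sqrt(259) + m_i)/d_i with (m_0, d_0) = (0, 1). a_0 = floor(sqrt(259)) = 16, since 16^2 = 256 <= 259 < 289 = 17^2.
Iterate m_{i+1} = d_i*a_i - m_i, d_{i+1} = (259 - m_{i+1}^2)/d_i, a_{i+1} = floor((a_0 + m_{i+1})/d_{i+1}):
  m_1 = 1*16 - 0 = 16, d_1 = (259 - 16^2)/1 = 3/1 = 3, a_1 = floor((16 + 16)/3) = 10.
  m_2 = 3*10 - 16 = 14, d_2 = (259 - 14^2)/3 = 63/3 = 21, a_2 = floor((16 + 14)/21) = 1.
  m_3 = 21*1 - 14 = 7, d_3 = (259 - 7^2)/21 = 210/21 = 10, a_3 = floor((16 + 7)/10) = 2.
  m_4 = 10*2 - 7 = 13, d_4 = (259 - 13^2)/10 = 90/10 = 9, a_4 = floor((16 + 13)/9) = 3.
  m_5 = 9*3 - 13 = 14, d_5 = (259 - 14^2)/9 = 63/9 = 7, a_5 = floor((16 + 14)/7) = 4.
  m_6 = 7*4 - 14 = 14, d_6 = (259 - 14^2)/7 = 63/7 = 9, a_6 = floor((16 + 14)/9) = 3.
  m_7 = 9*3 - 14 = 13, d_7 = (259 - 13^2)/9 = 90/9 = 10, a_7 = floor((16 + 13)/10) = 2.
  m_8 = 10*2 - 13 = 7, d_8 = (259 - 7^2)/10 = 210/10 = 21, a_8 = floor((16 + 7)/21) = 1.
  m_9 = 21*1 - 7 = 14, d_9 = (259 - 14^2)/21 = 63/21 = 3, a_9 = floor((16 + 14)/3) = 10.
  m_10 = 3*10 - 14 = 16, d_10 = (259 - 16^2)/3 = 3/3 = 1, a_10 = floor((16 + 16)/1) = 32.
  m_11 = 1*32 - 16 = 16, d_11 = (259 - 16^2)/1 = 3/1 = 3: (m_11, d_11) = (m_1, d_1) = (16, 3), so from here the quotients repeat a_1, ..., a_10; the period length is 10.
Hence the expansion of sqrt(259) is a_0 = 16 followed by the repeating block 10, 1, 2, 3, 4, 3, 2, 1, 10, 32 (period 10).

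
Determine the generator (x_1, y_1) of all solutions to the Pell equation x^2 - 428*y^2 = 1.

First expand sqrt(428) as a continued fraction. With x_i = (sqrt(428) + m_i)/d_i and (m_0, d_0) = (0, 1): a_0 = floor(sqrt(428)) = 20, since 20^2 = 400 <= 428 < 441 = 21^2.
Iterate m_{i+1} = d_i*a_i - m_i, d_{i+1} = (428 - m_{i+1}^2)/d_i, a_{i+1} = floor((a_0 + m_{i+1})/d_{i+1}):
  m_1 = 1*20 - 0 = 20, d_1 = (428 - 20^2)/1 = 28/1 = 28, a_1 = floor((20 + 20)/28) = 1.
  m_2 = 28*1 - 20 = 8, d_2 = (428 - 8^2)/28 = 364/28 = 13, a_2 = floor((20 + 8)/13) = 2.
  m_3 = 13*2 - 8 = 18, d_3 = (428 - 18^2)/13 = 104/13 = 8, a_3 = floor((20 + 18)/8) = 4.
  m_4 = 8*4 - 18 = 14, d_4 = (428 - 14^2)/8 = 232/8 = 29, a_4 = floor((20 + 14)/29) = 1.
  m_5 = 29*1 - 14 = 15, d_5 = (428 - 15^2)/29 = 203/29 = 7, a_5 = floor((20 + 15)/7) = 5.
  m_6 = 7*5 - 15 = 20, d_6 = (428 - 20^2)/7 = 28/7 = 4, a_6 = floor((20 + 20)/4) = 10.
  m_7 = 4*10 - 20 = 20, d_7 = (428 - 20^2)/4 = 28/4 = 7, a_7 = floor((20 + 20)/7) = 5.
  m_8 = 7*5 - 20 = 15, d_8 = (428 - 15^2)/7 = 203/7 = 29, a_8 = floor((20 + 15)/29) = 1.
  m_9 = 29*1 - 15 = 14, d_9 = (428 - 14^2)/29 = 232/29 = 8, a_9 = floor((20 + 14)/8) = 4.
  m_10 = 8*4 - 14 = 18, d_10 = (428 - 18^2)/8 = 104/8 = 13, a_10 = floor((20 + 18)/13) = 2.
  m_11 = 13*2 - 18 = 8, d_11 = (428 - 8^2)/13 = 364/13 = 28, a_11 = floor((20 + 8)/28) = 1.
  m_12 = 28*1 - 8 = 20, d_12 = (428 - 20^2)/28 = 28/28 = 1, a_12 = floor((20 + 20)/1) = 40.
  m_13 = 1*40 - 20 = 20, d_13 = (428 - 20^2)/1 = 28/1 = 28: (m_13, d_13) = (m_1, d_1) = (20, 28), so from here the quotients repeat a_1, ..., a_12; the period length is 12.
So sqrt(428) = [20; (1, 2, 4, 1, 5, 10, 5, 1, 4, 2, 1, 40)] with period length k = 12.
k is even, so the fundamental solution of x^2 - 428y^2 = 1 is (p_{k-1}, q_{k-1}) = (p_11, q_11); compute convergents through index 11.
Convergents (p_i = a_i*p_{i-1} + p_{i-2}, q_i = a_i*q_{i-1} + q_{i-2} with p_{-2}=0, p_{-1}=1, q_{-2}=1, q_{-1}=0):
  i=0: a_0=20, p_0 = 20*1 + 0 = 20, q_0 = 20*0 + 1 = 1.
  i=1: a_1=1, p_1 = 1*20 + 1 = 21, q_1 = 1*1 + 0 = 1.
  i=2: a_2=2, p_2 = 2*21 + 20 = 62, q_2 = 2*1 + 1 = 3.
  i=3: a_3=4, p_3 = 4*62 + 21 = 269, q_3 = 4*3 + 1 = 13.
  i=4: a_4=1, p_4 = 1*269 + 62 = 331, q_4 = 1*13 + 3 = 16.
  i=5: a_5=5, p_5 = 5*331 + 269 = 1924, q_5 = 5*16 + 13 = 93.
  i=6: a_6=10, p_6 = 10*1924 + 331 = 19571, q_6 = 10*93 + 16 = 946.
  i=7: a_7=5, p_7 = 5*19571 + 1924 = 99779, q_7 = 5*946 + 93 = 4823.
  i=8: a_8=1, p_8 = 1*99779 + 19571 = 119350, q_8 = 1*4823 + 946 = 5769.
  i=9: a_9=4, p_9 = 4*119350 + 99779 = 577179, q_9 = 4*5769 + 4823 = 27899.
  i=10: a_10=2, p_10 = 2*577179 + 119350 = 1273708, q_10 = 2*27899 + 5769 = 61567.
  i=11: a_11=1, p_11 = 1*1273708 + 577179 = 1850887, q_11 = 1*61567 + 27899 = 89466.
Check: 1850887^2 - 428*89466^2 = 3425782686769 - 3425782686768 = 1, so (x, y) = (1850887, 89466) solves the equation, and by the theorem it is the least positive solution.

(x, y) = (1850887, 89466)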